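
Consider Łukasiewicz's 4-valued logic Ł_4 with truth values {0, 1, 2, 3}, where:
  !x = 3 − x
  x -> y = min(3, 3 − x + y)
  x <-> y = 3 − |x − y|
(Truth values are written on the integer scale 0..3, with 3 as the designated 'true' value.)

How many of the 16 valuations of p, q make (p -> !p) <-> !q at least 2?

p = 0, q = 0 ↦ 3  ≥
p = 0, q = 1 ↦ 2  ≥
p = 0, q = 2 ↦ 1  <
p = 0, q = 3 ↦ 0  <
p = 1, q = 0 ↦ 3  ≥
p = 1, q = 1 ↦ 2  ≥
p = 1, q = 2 ↦ 1  <
p = 1, q = 3 ↦ 0  <
p = 2, q = 0 ↦ 2  ≥
p = 2, q = 1 ↦ 3  ≥
p = 2, q = 2 ↦ 2  ≥
p = 2, q = 3 ↦ 1  <
p = 3, q = 0 ↦ 0  <
p = 3, q = 1 ↦ 1  <
p = 3, q = 2 ↦ 2  ≥
p = 3, q = 3 ↦ 3  ≥
So 9 of the 16 assignments meet the threshold.

9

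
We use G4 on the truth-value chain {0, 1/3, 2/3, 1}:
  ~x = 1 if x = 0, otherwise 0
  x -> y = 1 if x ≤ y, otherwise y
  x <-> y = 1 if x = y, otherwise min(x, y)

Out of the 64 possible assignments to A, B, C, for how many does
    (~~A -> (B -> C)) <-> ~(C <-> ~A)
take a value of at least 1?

40

value 1: 40 assignments (counts)
value 2/3: 3 assignments
value 1/3: 6 assignments
value 0: 15 assignments
So 40 of the 64 assignments meet the threshold.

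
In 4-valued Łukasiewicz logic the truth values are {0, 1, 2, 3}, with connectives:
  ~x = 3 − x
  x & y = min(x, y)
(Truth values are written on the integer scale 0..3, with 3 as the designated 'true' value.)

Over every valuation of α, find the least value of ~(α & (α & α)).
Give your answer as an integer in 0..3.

0

Take α = 3:
α & α = 3 & 3 = 3
α & (α & α) = 3 & 3 = 3
~(α & (α & α)) = ~3 = 0
No assignment yields a value below 0, so this is the minimum.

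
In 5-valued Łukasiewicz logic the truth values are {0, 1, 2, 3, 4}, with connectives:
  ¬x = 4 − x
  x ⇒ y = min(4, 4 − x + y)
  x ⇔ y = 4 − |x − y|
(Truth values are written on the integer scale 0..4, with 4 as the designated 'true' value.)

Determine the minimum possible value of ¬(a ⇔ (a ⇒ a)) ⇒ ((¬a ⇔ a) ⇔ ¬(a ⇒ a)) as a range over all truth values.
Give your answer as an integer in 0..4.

Take a = 2:
a ⇒ a = 2 ⇒ 2 = 4
a ⇔ (a ⇒ a) = 2 ⇔ 4 = 2
¬(a ⇔ (a ⇒ a)) = ¬2 = 2
¬a = ¬2 = 2
¬a ⇔ a = 2 ⇔ 2 = 4
a ⇒ a = 2 ⇒ 2 = 4
¬(a ⇒ a) = ¬4 = 0
(¬a ⇔ a) ⇔ ¬(a ⇒ a) = 4 ⇔ 0 = 0
¬(a ⇔ (a ⇒ a)) ⇒ ((¬a ⇔ a) ⇔ ¬(a ⇒ a)) = 2 ⇒ 0 = 2
No assignment yields a value below 2, so this is the minimum.

2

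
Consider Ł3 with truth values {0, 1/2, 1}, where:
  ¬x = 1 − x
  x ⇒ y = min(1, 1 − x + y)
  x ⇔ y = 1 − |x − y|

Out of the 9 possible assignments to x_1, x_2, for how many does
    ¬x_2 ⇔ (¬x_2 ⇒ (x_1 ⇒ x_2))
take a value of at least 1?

x_1 = 0, x_2 = 0 ↦ 1  ≥
x_1 = 0, x_2 = 1/2 ↦ 1/2  <
x_1 = 0, x_2 = 1 ↦ 0  <
x_1 = 1/2, x_2 = 0 ↦ 1/2  <
x_1 = 1/2, x_2 = 1/2 ↦ 1/2  <
x_1 = 1/2, x_2 = 1 ↦ 0  <
x_1 = 1, x_2 = 0 ↦ 0  <
x_1 = 1, x_2 = 1/2 ↦ 1/2  <
x_1 = 1, x_2 = 1 ↦ 0  <
So 1 of the 9 assignments meets the threshold.

1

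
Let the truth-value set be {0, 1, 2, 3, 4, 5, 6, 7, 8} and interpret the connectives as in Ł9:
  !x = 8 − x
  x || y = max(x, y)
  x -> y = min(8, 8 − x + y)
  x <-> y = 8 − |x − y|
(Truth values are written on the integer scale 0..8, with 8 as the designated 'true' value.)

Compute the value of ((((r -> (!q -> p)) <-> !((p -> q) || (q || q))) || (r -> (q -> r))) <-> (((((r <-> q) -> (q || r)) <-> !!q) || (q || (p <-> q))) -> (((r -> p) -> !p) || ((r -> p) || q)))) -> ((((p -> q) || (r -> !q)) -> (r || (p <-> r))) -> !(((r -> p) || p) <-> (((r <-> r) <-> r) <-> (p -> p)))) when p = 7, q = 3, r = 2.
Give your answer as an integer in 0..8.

!q = !3 = 5
!q -> p = 5 -> 7 = 8
r -> (!q -> p) = 2 -> 8 = 8
p -> q = 7 -> 3 = 4
q || q = 3 || 3 = 3
(p -> q) || (q || q) = 4 || 3 = 4
!((p -> q) || (q || q)) = !4 = 4
(r -> (!q -> p)) <-> !((p -> q) || (q || q)) = 8 <-> 4 = 4
q -> r = 3 -> 2 = 7
r -> (q -> r) = 2 -> 7 = 8
((r -> (!q -> p)) <-> !((p -> q) || (q || q))) || (r -> (q -> r)) = 4 || 8 = 8
r <-> q = 2 <-> 3 = 7
q || r = 3 || 2 = 3
(r <-> q) -> (q || r) = 7 -> 3 = 4
!q = !3 = 5
!!q = !5 = 3
((r <-> q) -> (q || r)) <-> !!q = 4 <-> 3 = 7
p <-> q = 7 <-> 3 = 4
q || (p <-> q) = 3 || 4 = 4
(((r <-> q) -> (q || r)) <-> !!q) || (q || (p <-> q)) = 7 || 4 = 7
r -> p = 2 -> 7 = 8
!p = !7 = 1
(r -> p) -> !p = 8 -> 1 = 1
r -> p = 2 -> 7 = 8
(r -> p) || q = 8 || 3 = 8
((r -> p) -> !p) || ((r -> p) || q) = 1 || 8 = 8
((((r <-> q) -> (q || r)) <-> !!q) || (q || (p <-> q))) -> (((r -> p) -> !p) || ((r -> p) || q)) = 7 -> 8 = 8
(((r -> (!q -> p)) <-> !((p -> q) || (q || q))) || (r -> (q -> r))) <-> (((((r <-> q) -> (q || r)) <-> !!q) || (q || (p <-> q))) -> (((r -> p) -> !p) || ((r -> p) || q))) = 8 <-> 8 = 8
p -> q = 7 -> 3 = 4
!q = !3 = 5
r -> !q = 2 -> 5 = 8
(p -> q) || (r -> !q) = 4 || 8 = 8
p <-> r = 7 <-> 2 = 3
r || (p <-> r) = 2 || 3 = 3
((p -> q) || (r -> !q)) -> (r || (p <-> r)) = 8 -> 3 = 3
r -> p = 2 -> 7 = 8
(r -> p) || p = 8 || 7 = 8
r <-> r = 2 <-> 2 = 8
(r <-> r) <-> r = 8 <-> 2 = 2
p -> p = 7 -> 7 = 8
((r <-> r) <-> r) <-> (p -> p) = 2 <-> 8 = 2
((r -> p) || p) <-> (((r <-> r) <-> r) <-> (p -> p)) = 8 <-> 2 = 2
!(((r -> p) || p) <-> (((r <-> r) <-> r) <-> (p -> p))) = !2 = 6
(((p -> q) || (r -> !q)) -> (r || (p <-> r))) -> !(((r -> p) || p) <-> (((r <-> r) <-> r) <-> (p -> p))) = 3 -> 6 = 8
((((r -> (!q -> p)) <-> !((p -> q) || (q || q))) || (r -> (q -> r))) <-> (((((r <-> q) -> (q || r)) <-> !!q) || (q || (p <-> q))) -> (((r -> p) -> !p) || ((r -> p) || q)))) -> ((((p -> q) || (r -> !q)) -> (r || (p <-> r))) -> !(((r -> p) || p) <-> (((r <-> r) <-> r) <-> (p -> p)))) = 8 -> 8 = 8

8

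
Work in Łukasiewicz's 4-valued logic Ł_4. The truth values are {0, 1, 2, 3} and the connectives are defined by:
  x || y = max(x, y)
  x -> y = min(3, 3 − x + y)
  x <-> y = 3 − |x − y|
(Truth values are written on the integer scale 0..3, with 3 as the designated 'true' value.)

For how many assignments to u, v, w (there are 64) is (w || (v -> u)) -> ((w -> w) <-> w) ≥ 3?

26

value 3: 26 assignments (counts)
value 2: 15 assignments
value 1: 13 assignments
value 0: 10 assignments
So 26 of the 64 assignments meet the threshold.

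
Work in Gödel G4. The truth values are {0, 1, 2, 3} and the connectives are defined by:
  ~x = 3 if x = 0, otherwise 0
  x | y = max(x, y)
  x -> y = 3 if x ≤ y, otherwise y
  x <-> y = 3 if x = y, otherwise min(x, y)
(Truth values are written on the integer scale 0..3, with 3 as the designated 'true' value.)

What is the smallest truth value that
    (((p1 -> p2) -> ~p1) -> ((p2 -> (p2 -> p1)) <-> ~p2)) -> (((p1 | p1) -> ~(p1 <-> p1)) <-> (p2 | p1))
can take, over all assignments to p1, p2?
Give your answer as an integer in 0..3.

Take p1 = 0, p2 = 0:
p1 -> p2 = 0 -> 0 = 3
~p1 = ~0 = 3
(p1 -> p2) -> ~p1 = 3 -> 3 = 3
p2 -> p1 = 0 -> 0 = 3
p2 -> (p2 -> p1) = 0 -> 3 = 3
~p2 = ~0 = 3
(p2 -> (p2 -> p1)) <-> ~p2 = 3 <-> 3 = 3
((p1 -> p2) -> ~p1) -> ((p2 -> (p2 -> p1)) <-> ~p2) = 3 -> 3 = 3
p1 | p1 = 0 | 0 = 0
p1 <-> p1 = 0 <-> 0 = 3
~(p1 <-> p1) = ~3 = 0
(p1 | p1) -> ~(p1 <-> p1) = 0 -> 0 = 3
p2 | p1 = 0 | 0 = 0
((p1 | p1) -> ~(p1 <-> p1)) <-> (p2 | p1) = 3 <-> 0 = 0
(((p1 -> p2) -> ~p1) -> ((p2 -> (p2 -> p1)) <-> ~p2)) -> (((p1 | p1) -> ~(p1 <-> p1)) <-> (p2 | p1)) = 3 -> 0 = 0
No assignment yields a value below 0, so this is the minimum.

0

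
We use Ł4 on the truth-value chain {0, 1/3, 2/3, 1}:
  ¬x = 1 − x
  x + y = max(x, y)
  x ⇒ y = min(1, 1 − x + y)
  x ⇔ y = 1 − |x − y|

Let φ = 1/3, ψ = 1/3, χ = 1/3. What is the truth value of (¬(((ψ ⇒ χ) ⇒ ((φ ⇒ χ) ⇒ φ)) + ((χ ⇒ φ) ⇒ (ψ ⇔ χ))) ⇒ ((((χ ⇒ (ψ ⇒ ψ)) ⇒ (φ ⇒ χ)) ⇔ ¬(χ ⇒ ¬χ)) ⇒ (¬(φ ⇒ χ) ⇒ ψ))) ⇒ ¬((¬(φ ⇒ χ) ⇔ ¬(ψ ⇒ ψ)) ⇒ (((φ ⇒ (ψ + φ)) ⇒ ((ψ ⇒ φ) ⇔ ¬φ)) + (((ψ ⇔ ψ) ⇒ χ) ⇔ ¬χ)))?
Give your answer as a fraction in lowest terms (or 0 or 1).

1/3

ψ ⇒ χ = 1/3 ⇒ 1/3 = 1
φ ⇒ χ = 1/3 ⇒ 1/3 = 1
(φ ⇒ χ) ⇒ φ = 1 ⇒ 1/3 = 1/3
(ψ ⇒ χ) ⇒ ((φ ⇒ χ) ⇒ φ) = 1 ⇒ 1/3 = 1/3
χ ⇒ φ = 1/3 ⇒ 1/3 = 1
ψ ⇔ χ = 1/3 ⇔ 1/3 = 1
(χ ⇒ φ) ⇒ (ψ ⇔ χ) = 1 ⇒ 1 = 1
((ψ ⇒ χ) ⇒ ((φ ⇒ χ) ⇒ φ)) + ((χ ⇒ φ) ⇒ (ψ ⇔ χ)) = 1/3 + 1 = 1
¬(((ψ ⇒ χ) ⇒ ((φ ⇒ χ) ⇒ φ)) + ((χ ⇒ φ) ⇒ (ψ ⇔ χ))) = ¬1 = 0
ψ ⇒ ψ = 1/3 ⇒ 1/3 = 1
χ ⇒ (ψ ⇒ ψ) = 1/3 ⇒ 1 = 1
φ ⇒ χ = 1/3 ⇒ 1/3 = 1
(χ ⇒ (ψ ⇒ ψ)) ⇒ (φ ⇒ χ) = 1 ⇒ 1 = 1
¬χ = ¬1/3 = 2/3
χ ⇒ ¬χ = 1/3 ⇒ 2/3 = 1
¬(χ ⇒ ¬χ) = ¬1 = 0
((χ ⇒ (ψ ⇒ ψ)) ⇒ (φ ⇒ χ)) ⇔ ¬(χ ⇒ ¬χ) = 1 ⇔ 0 = 0
φ ⇒ χ = 1/3 ⇒ 1/3 = 1
¬(φ ⇒ χ) = ¬1 = 0
¬(φ ⇒ χ) ⇒ ψ = 0 ⇒ 1/3 = 1
(((χ ⇒ (ψ ⇒ ψ)) ⇒ (φ ⇒ χ)) ⇔ ¬(χ ⇒ ¬χ)) ⇒ (¬(φ ⇒ χ) ⇒ ψ) = 0 ⇒ 1 = 1
¬(((ψ ⇒ χ) ⇒ ((φ ⇒ χ) ⇒ φ)) + ((χ ⇒ φ) ⇒ (ψ ⇔ χ))) ⇒ ((((χ ⇒ (ψ ⇒ ψ)) ⇒ (φ ⇒ χ)) ⇔ ¬(χ ⇒ ¬χ)) ⇒ (¬(φ ⇒ χ) ⇒ ψ)) = 0 ⇒ 1 = 1
φ ⇒ χ = 1/3 ⇒ 1/3 = 1
¬(φ ⇒ χ) = ¬1 = 0
ψ ⇒ ψ = 1/3 ⇒ 1/3 = 1
¬(ψ ⇒ ψ) = ¬1 = 0
¬(φ ⇒ χ) ⇔ ¬(ψ ⇒ ψ) = 0 ⇔ 0 = 1
ψ + φ = 1/3 + 1/3 = 1/3
φ ⇒ (ψ + φ) = 1/3 ⇒ 1/3 = 1
ψ ⇒ φ = 1/3 ⇒ 1/3 = 1
¬φ = ¬1/3 = 2/3
(ψ ⇒ φ) ⇔ ¬φ = 1 ⇔ 2/3 = 2/3
(φ ⇒ (ψ + φ)) ⇒ ((ψ ⇒ φ) ⇔ ¬φ) = 1 ⇒ 2/3 = 2/3
ψ ⇔ ψ = 1/3 ⇔ 1/3 = 1
(ψ ⇔ ψ) ⇒ χ = 1 ⇒ 1/3 = 1/3
¬χ = ¬1/3 = 2/3
((ψ ⇔ ψ) ⇒ χ) ⇔ ¬χ = 1/3 ⇔ 2/3 = 2/3
((φ ⇒ (ψ + φ)) ⇒ ((ψ ⇒ φ) ⇔ ¬φ)) + (((ψ ⇔ ψ) ⇒ χ) ⇔ ¬χ) = 2/3 + 2/3 = 2/3
(¬(φ ⇒ χ) ⇔ ¬(ψ ⇒ ψ)) ⇒ (((φ ⇒ (ψ + φ)) ⇒ ((ψ ⇒ φ) ⇔ ¬φ)) + (((ψ ⇔ ψ) ⇒ χ) ⇔ ¬χ)) = 1 ⇒ 2/3 = 2/3
¬((¬(φ ⇒ χ) ⇔ ¬(ψ ⇒ ψ)) ⇒ (((φ ⇒ (ψ + φ)) ⇒ ((ψ ⇒ φ) ⇔ ¬φ)) + (((ψ ⇔ ψ) ⇒ χ) ⇔ ¬χ))) = ¬2/3 = 1/3
(¬(((ψ ⇒ χ) ⇒ ((φ ⇒ χ) ⇒ φ)) + ((χ ⇒ φ) ⇒ (ψ ⇔ χ))) ⇒ ((((χ ⇒ (ψ ⇒ ψ)) ⇒ (φ ⇒ χ)) ⇔ ¬(χ ⇒ ¬χ)) ⇒ (¬(φ ⇒ χ) ⇒ ψ))) ⇒ ¬((¬(φ ⇒ χ) ⇔ ¬(ψ ⇒ ψ)) ⇒ (((φ ⇒ (ψ + φ)) ⇒ ((ψ ⇒ φ) ⇔ ¬φ)) + (((ψ ⇔ ψ) ⇒ χ) ⇔ ¬χ))) = 1 ⇒ 1/3 = 1/3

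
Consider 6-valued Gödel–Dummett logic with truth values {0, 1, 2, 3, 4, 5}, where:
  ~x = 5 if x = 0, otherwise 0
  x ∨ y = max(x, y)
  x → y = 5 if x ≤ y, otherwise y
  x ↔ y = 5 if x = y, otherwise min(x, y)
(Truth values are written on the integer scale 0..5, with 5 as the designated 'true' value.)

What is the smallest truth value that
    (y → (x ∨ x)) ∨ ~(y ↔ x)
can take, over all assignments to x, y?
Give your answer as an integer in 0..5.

1

Take x = 1, y = 2:
x ∨ x = 1 ∨ 1 = 1
y → (x ∨ x) = 2 → 1 = 1
y ↔ x = 2 ↔ 1 = 1
~(y ↔ x) = ~1 = 0
(y → (x ∨ x)) ∨ ~(y ↔ x) = 1 ∨ 0 = 1
No assignment yields a value below 1, so this is the minimum.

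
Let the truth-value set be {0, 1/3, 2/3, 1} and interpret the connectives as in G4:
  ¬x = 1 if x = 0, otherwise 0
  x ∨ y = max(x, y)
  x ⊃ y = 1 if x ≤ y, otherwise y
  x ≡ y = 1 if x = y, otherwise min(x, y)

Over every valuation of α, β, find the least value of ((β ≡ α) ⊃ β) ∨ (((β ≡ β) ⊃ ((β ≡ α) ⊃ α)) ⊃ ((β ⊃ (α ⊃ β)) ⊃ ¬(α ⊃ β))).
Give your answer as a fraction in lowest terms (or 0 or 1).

Take α = 1/3, β = 1/3:
β ≡ α = 1/3 ≡ 1/3 = 1
(β ≡ α) ⊃ β = 1 ⊃ 1/3 = 1/3
β ≡ β = 1/3 ≡ 1/3 = 1
β ≡ α = 1/3 ≡ 1/3 = 1
(β ≡ α) ⊃ α = 1 ⊃ 1/3 = 1/3
(β ≡ β) ⊃ ((β ≡ α) ⊃ α) = 1 ⊃ 1/3 = 1/3
α ⊃ β = 1/3 ⊃ 1/3 = 1
β ⊃ (α ⊃ β) = 1/3 ⊃ 1 = 1
α ⊃ β = 1/3 ⊃ 1/3 = 1
¬(α ⊃ β) = ¬1 = 0
(β ⊃ (α ⊃ β)) ⊃ ¬(α ⊃ β) = 1 ⊃ 0 = 0
((β ≡ β) ⊃ ((β ≡ α) ⊃ α)) ⊃ ((β ⊃ (α ⊃ β)) ⊃ ¬(α ⊃ β)) = 1/3 ⊃ 0 = 0
((β ≡ α) ⊃ β) ∨ (((β ≡ β) ⊃ ((β ≡ α) ⊃ α)) ⊃ ((β ⊃ (α ⊃ β)) ⊃ ¬(α ⊃ β))) = 1/3 ∨ 0 = 1/3
No assignment yields a value below 1/3, so this is the minimum.

1/3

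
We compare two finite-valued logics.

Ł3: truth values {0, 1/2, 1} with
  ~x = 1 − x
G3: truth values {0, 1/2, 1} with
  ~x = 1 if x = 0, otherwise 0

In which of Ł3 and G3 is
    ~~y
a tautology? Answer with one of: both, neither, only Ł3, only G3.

In Ł3: at y = 0 the value is 0 — not a tautology.
In G3: at y = 0 the value is 0 — not a tautology.

neither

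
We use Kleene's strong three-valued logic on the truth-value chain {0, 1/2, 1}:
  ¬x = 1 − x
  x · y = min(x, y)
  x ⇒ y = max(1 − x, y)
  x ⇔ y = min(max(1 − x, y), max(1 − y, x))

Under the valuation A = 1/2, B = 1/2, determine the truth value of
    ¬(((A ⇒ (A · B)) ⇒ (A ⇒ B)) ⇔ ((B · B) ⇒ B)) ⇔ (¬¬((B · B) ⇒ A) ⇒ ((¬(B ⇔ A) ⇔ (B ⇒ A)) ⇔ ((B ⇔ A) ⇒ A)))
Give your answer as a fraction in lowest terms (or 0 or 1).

1/2

A · B = 1/2 · 1/2 = 1/2
A ⇒ (A · B) = 1/2 ⇒ 1/2 = 1/2
A ⇒ B = 1/2 ⇒ 1/2 = 1/2
(A ⇒ (A · B)) ⇒ (A ⇒ B) = 1/2 ⇒ 1/2 = 1/2
B · B = 1/2 · 1/2 = 1/2
(B · B) ⇒ B = 1/2 ⇒ 1/2 = 1/2
((A ⇒ (A · B)) ⇒ (A ⇒ B)) ⇔ ((B · B) ⇒ B) = 1/2 ⇔ 1/2 = 1/2
¬(((A ⇒ (A · B)) ⇒ (A ⇒ B)) ⇔ ((B · B) ⇒ B)) = ¬1/2 = 1/2
B · B = 1/2 · 1/2 = 1/2
(B · B) ⇒ A = 1/2 ⇒ 1/2 = 1/2
¬((B · B) ⇒ A) = ¬1/2 = 1/2
¬¬((B · B) ⇒ A) = ¬1/2 = 1/2
B ⇔ A = 1/2 ⇔ 1/2 = 1/2
¬(B ⇔ A) = ¬1/2 = 1/2
B ⇒ A = 1/2 ⇒ 1/2 = 1/2
¬(B ⇔ A) ⇔ (B ⇒ A) = 1/2 ⇔ 1/2 = 1/2
B ⇔ A = 1/2 ⇔ 1/2 = 1/2
(B ⇔ A) ⇒ A = 1/2 ⇒ 1/2 = 1/2
(¬(B ⇔ A) ⇔ (B ⇒ A)) ⇔ ((B ⇔ A) ⇒ A) = 1/2 ⇔ 1/2 = 1/2
¬¬((B · B) ⇒ A) ⇒ ((¬(B ⇔ A) ⇔ (B ⇒ A)) ⇔ ((B ⇔ A) ⇒ A)) = 1/2 ⇒ 1/2 = 1/2
¬(((A ⇒ (A · B)) ⇒ (A ⇒ B)) ⇔ ((B · B) ⇒ B)) ⇔ (¬¬((B · B) ⇒ A) ⇒ ((¬(B ⇔ A) ⇔ (B ⇒ A)) ⇔ ((B ⇔ A) ⇒ A))) = 1/2 ⇔ 1/2 = 1/2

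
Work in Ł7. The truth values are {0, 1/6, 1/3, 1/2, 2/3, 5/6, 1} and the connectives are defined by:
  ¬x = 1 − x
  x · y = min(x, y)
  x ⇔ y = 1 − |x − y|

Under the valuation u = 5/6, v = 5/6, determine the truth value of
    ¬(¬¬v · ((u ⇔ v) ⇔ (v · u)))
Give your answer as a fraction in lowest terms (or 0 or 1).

1/6

¬v = ¬5/6 = 1/6
¬¬v = ¬1/6 = 5/6
u ⇔ v = 5/6 ⇔ 5/6 = 1
v · u = 5/6 · 5/6 = 5/6
(u ⇔ v) ⇔ (v · u) = 1 ⇔ 5/6 = 5/6
¬¬v · ((u ⇔ v) ⇔ (v · u)) = 5/6 · 5/6 = 5/6
¬(¬¬v · ((u ⇔ v) ⇔ (v · u))) = ¬5/6 = 1/6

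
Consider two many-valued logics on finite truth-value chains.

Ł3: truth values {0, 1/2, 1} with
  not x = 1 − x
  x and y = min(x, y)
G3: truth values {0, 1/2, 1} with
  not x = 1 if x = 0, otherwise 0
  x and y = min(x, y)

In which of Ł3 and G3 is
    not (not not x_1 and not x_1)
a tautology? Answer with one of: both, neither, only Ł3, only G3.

In Ł3: at x_1 = 1/2 the value is 1/2 — not a tautology.
In G3: every assignment gives 1 — tautology.

only G3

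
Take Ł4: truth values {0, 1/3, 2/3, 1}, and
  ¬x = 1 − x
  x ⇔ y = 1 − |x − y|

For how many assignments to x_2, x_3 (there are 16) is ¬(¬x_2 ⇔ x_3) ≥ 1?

x_2 = 0, x_3 = 0 ↦ 1  ≥
x_2 = 0, x_3 = 1/3 ↦ 2/3  <
x_2 = 0, x_3 = 2/3 ↦ 1/3  <
x_2 = 0, x_3 = 1 ↦ 0  <
x_2 = 1/3, x_3 = 0 ↦ 2/3  <
x_2 = 1/3, x_3 = 1/3 ↦ 1/3  <
x_2 = 1/3, x_3 = 2/3 ↦ 0  <
x_2 = 1/3, x_3 = 1 ↦ 1/3  <
x_2 = 2/3, x_3 = 0 ↦ 1/3  <
x_2 = 2/3, x_3 = 1/3 ↦ 0  <
x_2 = 2/3, x_3 = 2/3 ↦ 1/3  <
x_2 = 2/3, x_3 = 1 ↦ 2/3  <
x_2 = 1, x_3 = 0 ↦ 0  <
x_2 = 1, x_3 = 1/3 ↦ 1/3  <
x_2 = 1, x_3 = 2/3 ↦ 2/3  <
x_2 = 1, x_3 = 1 ↦ 1  ≥
So 2 of the 16 assignments meet the threshold.

2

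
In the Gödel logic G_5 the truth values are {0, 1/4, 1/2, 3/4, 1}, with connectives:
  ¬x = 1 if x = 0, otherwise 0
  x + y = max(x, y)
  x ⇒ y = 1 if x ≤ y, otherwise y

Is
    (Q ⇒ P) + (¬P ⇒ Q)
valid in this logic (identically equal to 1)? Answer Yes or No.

No

Counterexample: take P = 0, Q = 1/4.
Q ⇒ P = 1/4 ⇒ 0 = 0
¬P = ¬0 = 1
¬P ⇒ Q = 1 ⇒ 1/4 = 1/4
(Q ⇒ P) + (¬P ⇒ Q) = 0 + 1/4 = 1/4
This gives 1/4 ≠ 1.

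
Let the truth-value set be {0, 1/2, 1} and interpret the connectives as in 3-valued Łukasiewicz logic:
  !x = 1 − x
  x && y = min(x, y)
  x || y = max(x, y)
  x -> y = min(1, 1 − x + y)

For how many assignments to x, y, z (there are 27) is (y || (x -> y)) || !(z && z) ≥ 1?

value 1: 21 assignments (counts)
value 1/2: 5 assignments
value 0: 1 assignment
So 21 of the 27 assignments meet the threshold.

21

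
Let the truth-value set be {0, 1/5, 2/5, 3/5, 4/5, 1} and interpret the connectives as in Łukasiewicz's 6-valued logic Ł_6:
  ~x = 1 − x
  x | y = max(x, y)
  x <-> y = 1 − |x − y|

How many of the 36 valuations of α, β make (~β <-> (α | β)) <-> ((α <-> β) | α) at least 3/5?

value 1: 8 assignments (counts)
value 4/5: 14 assignments (counts)
value 3/5: 5 assignments (counts)
value 2/5: 5 assignments
value 1/5: 2 assignments
value 0: 2 assignments
So 27 of the 36 assignments meet the threshold.

27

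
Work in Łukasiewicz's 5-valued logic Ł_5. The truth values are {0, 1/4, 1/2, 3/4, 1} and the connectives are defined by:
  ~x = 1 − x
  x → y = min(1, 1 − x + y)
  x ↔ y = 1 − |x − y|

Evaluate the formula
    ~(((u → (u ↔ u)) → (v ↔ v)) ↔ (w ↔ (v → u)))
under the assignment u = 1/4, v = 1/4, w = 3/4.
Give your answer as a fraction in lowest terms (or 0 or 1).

1/4

u ↔ u = 1/4 ↔ 1/4 = 1
u → (u ↔ u) = 1/4 → 1 = 1
v ↔ v = 1/4 ↔ 1/4 = 1
(u → (u ↔ u)) → (v ↔ v) = 1 → 1 = 1
v → u = 1/4 → 1/4 = 1
w ↔ (v → u) = 3/4 ↔ 1 = 3/4
((u → (u ↔ u)) → (v ↔ v)) ↔ (w ↔ (v → u)) = 1 ↔ 3/4 = 3/4
~(((u → (u ↔ u)) → (v ↔ v)) ↔ (w ↔ (v → u))) = ~3/4 = 1/4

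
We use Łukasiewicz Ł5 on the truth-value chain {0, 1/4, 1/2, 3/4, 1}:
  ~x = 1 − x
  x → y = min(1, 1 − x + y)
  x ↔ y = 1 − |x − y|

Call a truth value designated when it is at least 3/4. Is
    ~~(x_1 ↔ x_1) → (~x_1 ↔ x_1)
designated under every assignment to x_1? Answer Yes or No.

No

Counterexample: take x_1 = 0.
x_1 ↔ x_1 = 0 ↔ 0 = 1
~(x_1 ↔ x_1) = ~1 = 0
~~(x_1 ↔ x_1) = ~0 = 1
~x_1 = ~0 = 1
~x_1 ↔ x_1 = 1 ↔ 0 = 0
~~(x_1 ↔ x_1) → (~x_1 ↔ x_1) = 1 → 0 = 0
This gives 0, which is below 3/4.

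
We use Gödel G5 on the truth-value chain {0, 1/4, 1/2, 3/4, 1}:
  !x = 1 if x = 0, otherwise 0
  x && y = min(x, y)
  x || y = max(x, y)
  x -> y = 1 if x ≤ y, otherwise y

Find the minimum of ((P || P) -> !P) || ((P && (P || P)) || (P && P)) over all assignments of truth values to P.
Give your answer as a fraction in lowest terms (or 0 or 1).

1/4

Take P = 1/4:
P || P = 1/4 || 1/4 = 1/4
!P = !1/4 = 0
(P || P) -> !P = 1/4 -> 0 = 0
P || P = 1/4 || 1/4 = 1/4
P && (P || P) = 1/4 && 1/4 = 1/4
P && P = 1/4 && 1/4 = 1/4
(P && (P || P)) || (P && P) = 1/4 || 1/4 = 1/4
((P || P) -> !P) || ((P && (P || P)) || (P && P)) = 0 || 1/4 = 1/4
No assignment yields a value below 1/4, so this is the minimum.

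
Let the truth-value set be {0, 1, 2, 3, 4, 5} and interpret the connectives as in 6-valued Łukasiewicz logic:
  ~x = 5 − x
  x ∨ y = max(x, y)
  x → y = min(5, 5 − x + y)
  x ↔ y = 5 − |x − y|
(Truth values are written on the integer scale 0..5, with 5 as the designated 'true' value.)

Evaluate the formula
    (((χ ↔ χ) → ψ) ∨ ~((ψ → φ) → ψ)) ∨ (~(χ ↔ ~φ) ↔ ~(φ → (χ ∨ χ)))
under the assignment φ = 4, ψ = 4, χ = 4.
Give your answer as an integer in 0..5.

χ ↔ χ = 4 ↔ 4 = 5
(χ ↔ χ) → ψ = 5 → 4 = 4
ψ → φ = 4 → 4 = 5
(ψ → φ) → ψ = 5 → 4 = 4
~((ψ → φ) → ψ) = ~4 = 1
((χ ↔ χ) → ψ) ∨ ~((ψ → φ) → ψ) = 4 ∨ 1 = 4
~φ = ~4 = 1
χ ↔ ~φ = 4 ↔ 1 = 2
~(χ ↔ ~φ) = ~2 = 3
χ ∨ χ = 4 ∨ 4 = 4
φ → (χ ∨ χ) = 4 → 4 = 5
~(φ → (χ ∨ χ)) = ~5 = 0
~(χ ↔ ~φ) ↔ ~(φ → (χ ∨ χ)) = 3 ↔ 0 = 2
(((χ ↔ χ) → ψ) ∨ ~((ψ → φ) → ψ)) ∨ (~(χ ↔ ~φ) ↔ ~(φ → (χ ∨ χ))) = 4 ∨ 2 = 4

4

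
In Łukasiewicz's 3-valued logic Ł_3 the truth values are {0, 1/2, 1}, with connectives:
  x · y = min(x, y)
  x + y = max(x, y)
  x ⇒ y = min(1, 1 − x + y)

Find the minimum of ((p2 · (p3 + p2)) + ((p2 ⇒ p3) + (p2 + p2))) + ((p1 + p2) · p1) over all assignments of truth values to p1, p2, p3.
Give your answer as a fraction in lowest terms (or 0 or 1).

1/2

Take p1 = 0, p2 = 1/2, p3 = 0:
p3 + p2 = 0 + 1/2 = 1/2
p2 · (p3 + p2) = 1/2 · 1/2 = 1/2
p2 ⇒ p3 = 1/2 ⇒ 0 = 1/2
p2 + p2 = 1/2 + 1/2 = 1/2
(p2 ⇒ p3) + (p2 + p2) = 1/2 + 1/2 = 1/2
(p2 · (p3 + p2)) + ((p2 ⇒ p3) + (p2 + p2)) = 1/2 + 1/2 = 1/2
p1 + p2 = 0 + 1/2 = 1/2
(p1 + p2) · p1 = 1/2 · 0 = 0
((p2 · (p3 + p2)) + ((p2 ⇒ p3) + (p2 + p2))) + ((p1 + p2) · p1) = 1/2 + 0 = 1/2
No assignment yields a value below 1/2, so this is the minimum.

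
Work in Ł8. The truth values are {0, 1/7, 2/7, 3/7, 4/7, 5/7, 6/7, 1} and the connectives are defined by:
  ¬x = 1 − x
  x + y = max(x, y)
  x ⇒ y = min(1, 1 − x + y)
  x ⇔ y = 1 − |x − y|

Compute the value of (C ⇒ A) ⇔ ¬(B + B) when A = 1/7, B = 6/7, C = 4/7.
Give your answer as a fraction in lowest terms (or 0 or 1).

4/7

C ⇒ A = 4/7 ⇒ 1/7 = 4/7
B + B = 6/7 + 6/7 = 6/7
¬(B + B) = ¬6/7 = 1/7
(C ⇒ A) ⇔ ¬(B + B) = 4/7 ⇔ 1/7 = 4/7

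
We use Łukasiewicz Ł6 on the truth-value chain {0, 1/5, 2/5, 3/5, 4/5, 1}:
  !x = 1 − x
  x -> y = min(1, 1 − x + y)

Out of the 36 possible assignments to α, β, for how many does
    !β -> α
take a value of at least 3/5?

30

value 1: 21 assignments (counts)
value 4/5: 5 assignments (counts)
value 3/5: 4 assignments (counts)
value 2/5: 3 assignments
value 1/5: 2 assignments
value 0: 1 assignment
So 30 of the 36 assignments meet the threshold.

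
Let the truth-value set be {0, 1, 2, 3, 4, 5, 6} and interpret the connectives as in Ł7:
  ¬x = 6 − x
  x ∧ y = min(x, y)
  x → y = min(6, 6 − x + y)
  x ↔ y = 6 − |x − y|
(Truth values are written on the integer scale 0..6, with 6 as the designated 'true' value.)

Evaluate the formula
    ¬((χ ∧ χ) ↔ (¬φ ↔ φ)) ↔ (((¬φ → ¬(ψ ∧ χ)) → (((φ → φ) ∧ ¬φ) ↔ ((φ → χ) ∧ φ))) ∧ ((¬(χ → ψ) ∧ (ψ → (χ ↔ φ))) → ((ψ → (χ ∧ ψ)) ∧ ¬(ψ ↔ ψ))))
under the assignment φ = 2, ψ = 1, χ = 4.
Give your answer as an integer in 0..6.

3

χ ∧ χ = 4 ∧ 4 = 4
¬φ = ¬2 = 4
¬φ ↔ φ = 4 ↔ 2 = 4
(χ ∧ χ) ↔ (¬φ ↔ φ) = 4 ↔ 4 = 6
¬((χ ∧ χ) ↔ (¬φ ↔ φ)) = ¬6 = 0
¬φ = ¬2 = 4
ψ ∧ χ = 1 ∧ 4 = 1
¬(ψ ∧ χ) = ¬1 = 5
¬φ → ¬(ψ ∧ χ) = 4 → 5 = 6
φ → φ = 2 → 2 = 6
¬φ = ¬2 = 4
(φ → φ) ∧ ¬φ = 6 ∧ 4 = 4
φ → χ = 2 → 4 = 6
(φ → χ) ∧ φ = 6 ∧ 2 = 2
((φ → φ) ∧ ¬φ) ↔ ((φ → χ) ∧ φ) = 4 ↔ 2 = 4
(¬φ → ¬(ψ ∧ χ)) → (((φ → φ) ∧ ¬φ) ↔ ((φ → χ) ∧ φ)) = 6 → 4 = 4
χ → ψ = 4 → 1 = 3
¬(χ → ψ) = ¬3 = 3
χ ↔ φ = 4 ↔ 2 = 4
ψ → (χ ↔ φ) = 1 → 4 = 6
¬(χ → ψ) ∧ (ψ → (χ ↔ φ)) = 3 ∧ 6 = 3
χ ∧ ψ = 4 ∧ 1 = 1
ψ → (χ ∧ ψ) = 1 → 1 = 6
ψ ↔ ψ = 1 ↔ 1 = 6
¬(ψ ↔ ψ) = ¬6 = 0
(ψ → (χ ∧ ψ)) ∧ ¬(ψ ↔ ψ) = 6 ∧ 0 = 0
(¬(χ → ψ) ∧ (ψ → (χ ↔ φ))) → ((ψ → (χ ∧ ψ)) ∧ ¬(ψ ↔ ψ)) = 3 → 0 = 3
((¬φ → ¬(ψ ∧ χ)) → (((φ → φ) ∧ ¬φ) ↔ ((φ → χ) ∧ φ))) ∧ ((¬(χ → ψ) ∧ (ψ → (χ ↔ φ))) → ((ψ → (χ ∧ ψ)) ∧ ¬(ψ ↔ ψ))) = 4 ∧ 3 = 3
¬((χ ∧ χ) ↔ (¬φ ↔ φ)) ↔ (((¬φ → ¬(ψ ∧ χ)) → (((φ → φ) ∧ ¬φ) ↔ ((φ → χ) ∧ φ))) ∧ ((¬(χ → ψ) ∧ (ψ → (χ ↔ φ))) → ((ψ → (χ ∧ ψ)) ∧ ¬(ψ ↔ ψ)))) = 0 ↔ 3 = 3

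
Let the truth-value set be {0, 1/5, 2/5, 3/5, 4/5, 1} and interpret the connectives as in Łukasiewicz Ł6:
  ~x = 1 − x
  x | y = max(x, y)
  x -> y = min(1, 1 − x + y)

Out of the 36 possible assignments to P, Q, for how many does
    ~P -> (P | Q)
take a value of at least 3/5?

value 1: 24 assignments (counts)
value 4/5: 5 assignments (counts)
value 3/5: 2 assignments (counts)
value 2/5: 3 assignments
value 1/5: 1 assignment
value 0: 1 assignment
So 31 of the 36 assignments meet the threshold.

31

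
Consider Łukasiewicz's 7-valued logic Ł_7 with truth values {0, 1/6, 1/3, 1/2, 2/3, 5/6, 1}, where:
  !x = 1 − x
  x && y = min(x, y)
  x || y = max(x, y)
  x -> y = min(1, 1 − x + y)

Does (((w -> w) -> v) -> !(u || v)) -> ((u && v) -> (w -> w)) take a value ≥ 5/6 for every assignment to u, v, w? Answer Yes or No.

At u = 0, v = 0, w = 1/6, for instance:
w -> w = 1/6 -> 1/6 = 1
(w -> w) -> v = 1 -> 0 = 0
u || v = 0 || 0 = 0
!(u || v) = !0 = 1
((w -> w) -> v) -> !(u || v) = 0 -> 1 = 1
u && v = 0 && 0 = 0
w -> w = 1/6 -> 1/6 = 1
(u && v) -> (w -> w) = 0 -> 1 = 1
(((w -> w) -> v) -> !(u || v)) -> ((u && v) -> (w -> w)) = 1 -> 1 = 1
and checking the remaining 342 assignments likewise gives ≥ 5/6 in every case.

Yes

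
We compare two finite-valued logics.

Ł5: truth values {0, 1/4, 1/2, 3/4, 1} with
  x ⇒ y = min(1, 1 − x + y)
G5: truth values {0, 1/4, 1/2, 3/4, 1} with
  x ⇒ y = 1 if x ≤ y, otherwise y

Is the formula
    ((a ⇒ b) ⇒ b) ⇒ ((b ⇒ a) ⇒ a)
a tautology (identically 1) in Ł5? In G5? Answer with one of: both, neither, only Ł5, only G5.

only Ł5

In Ł5: every assignment gives 1 — tautology.
In G5: at a = 1/4, b = 0 the value is 1/4 — not a tautology.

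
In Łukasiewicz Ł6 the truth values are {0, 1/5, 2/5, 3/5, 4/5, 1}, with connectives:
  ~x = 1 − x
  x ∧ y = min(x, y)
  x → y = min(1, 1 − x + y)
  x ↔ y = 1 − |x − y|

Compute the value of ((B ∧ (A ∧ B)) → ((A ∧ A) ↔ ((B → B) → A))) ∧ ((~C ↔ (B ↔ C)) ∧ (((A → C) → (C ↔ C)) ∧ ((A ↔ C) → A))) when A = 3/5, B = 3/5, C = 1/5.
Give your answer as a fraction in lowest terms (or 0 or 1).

A ∧ B = 3/5 ∧ 3/5 = 3/5
B ∧ (A ∧ B) = 3/5 ∧ 3/5 = 3/5
A ∧ A = 3/5 ∧ 3/5 = 3/5
B → B = 3/5 → 3/5 = 1
(B → B) → A = 1 → 3/5 = 3/5
(A ∧ A) ↔ ((B → B) → A) = 3/5 ↔ 3/5 = 1
(B ∧ (A ∧ B)) → ((A ∧ A) ↔ ((B → B) → A)) = 3/5 → 1 = 1
~C = ~1/5 = 4/5
B ↔ C = 3/5 ↔ 1/5 = 3/5
~C ↔ (B ↔ C) = 4/5 ↔ 3/5 = 4/5
A → C = 3/5 → 1/5 = 3/5
C ↔ C = 1/5 ↔ 1/5 = 1
(A → C) → (C ↔ C) = 3/5 → 1 = 1
A ↔ C = 3/5 ↔ 1/5 = 3/5
(A ↔ C) → A = 3/5 → 3/5 = 1
((A → C) → (C ↔ C)) ∧ ((A ↔ C) → A) = 1 ∧ 1 = 1
(~C ↔ (B ↔ C)) ∧ (((A → C) → (C ↔ C)) ∧ ((A ↔ C) → A)) = 4/5 ∧ 1 = 4/5
((B ∧ (A ∧ B)) → ((A ∧ A) ↔ ((B → B) → A))) ∧ ((~C ↔ (B ↔ C)) ∧ (((A → C) → (C ↔ C)) ∧ ((A ↔ C) → A))) = 1 ∧ 4/5 = 4/5

4/5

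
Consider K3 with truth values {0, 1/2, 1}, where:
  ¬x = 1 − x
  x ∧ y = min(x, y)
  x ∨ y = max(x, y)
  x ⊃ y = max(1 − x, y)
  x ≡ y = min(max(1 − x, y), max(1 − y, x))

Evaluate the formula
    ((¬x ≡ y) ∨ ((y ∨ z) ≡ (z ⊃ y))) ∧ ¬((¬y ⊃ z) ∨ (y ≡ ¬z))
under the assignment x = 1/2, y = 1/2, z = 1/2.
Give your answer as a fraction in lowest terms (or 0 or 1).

1/2

¬x = ¬1/2 = 1/2
¬x ≡ y = 1/2 ≡ 1/2 = 1/2
y ∨ z = 1/2 ∨ 1/2 = 1/2
z ⊃ y = 1/2 ⊃ 1/2 = 1/2
(y ∨ z) ≡ (z ⊃ y) = 1/2 ≡ 1/2 = 1/2
(¬x ≡ y) ∨ ((y ∨ z) ≡ (z ⊃ y)) = 1/2 ∨ 1/2 = 1/2
¬y = ¬1/2 = 1/2
¬y ⊃ z = 1/2 ⊃ 1/2 = 1/2
¬z = ¬1/2 = 1/2
y ≡ ¬z = 1/2 ≡ 1/2 = 1/2
(¬y ⊃ z) ∨ (y ≡ ¬z) = 1/2 ∨ 1/2 = 1/2
¬((¬y ⊃ z) ∨ (y ≡ ¬z)) = ¬1/2 = 1/2
((¬x ≡ y) ∨ ((y ∨ z) ≡ (z ⊃ y))) ∧ ¬((¬y ⊃ z) ∨ (y ≡ ¬z)) = 1/2 ∧ 1/2 = 1/2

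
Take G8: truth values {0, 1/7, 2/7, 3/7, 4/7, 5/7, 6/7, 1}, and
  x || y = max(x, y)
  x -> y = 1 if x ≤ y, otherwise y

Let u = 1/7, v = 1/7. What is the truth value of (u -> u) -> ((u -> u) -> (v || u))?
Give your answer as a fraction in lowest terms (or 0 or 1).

1/7

u -> u = 1/7 -> 1/7 = 1
u -> u = 1/7 -> 1/7 = 1
v || u = 1/7 || 1/7 = 1/7
(u -> u) -> (v || u) = 1 -> 1/7 = 1/7
(u -> u) -> ((u -> u) -> (v || u)) = 1 -> 1/7 = 1/7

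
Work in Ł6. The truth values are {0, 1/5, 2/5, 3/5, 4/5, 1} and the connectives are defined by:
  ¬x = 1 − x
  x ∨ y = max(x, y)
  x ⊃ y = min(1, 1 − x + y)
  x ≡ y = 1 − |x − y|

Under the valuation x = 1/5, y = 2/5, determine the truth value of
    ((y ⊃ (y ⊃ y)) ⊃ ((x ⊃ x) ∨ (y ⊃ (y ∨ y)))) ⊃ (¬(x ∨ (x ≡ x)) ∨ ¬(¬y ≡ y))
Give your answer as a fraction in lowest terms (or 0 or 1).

y ⊃ y = 2/5 ⊃ 2/5 = 1
y ⊃ (y ⊃ y) = 2/5 ⊃ 1 = 1
x ⊃ x = 1/5 ⊃ 1/5 = 1
y ∨ y = 2/5 ∨ 2/5 = 2/5
y ⊃ (y ∨ y) = 2/5 ⊃ 2/5 = 1
(x ⊃ x) ∨ (y ⊃ (y ∨ y)) = 1 ∨ 1 = 1
(y ⊃ (y ⊃ y)) ⊃ ((x ⊃ x) ∨ (y ⊃ (y ∨ y))) = 1 ⊃ 1 = 1
x ≡ x = 1/5 ≡ 1/5 = 1
x ∨ (x ≡ x) = 1/5 ∨ 1 = 1
¬(x ∨ (x ≡ x)) = ¬1 = 0
¬y = ¬2/5 = 3/5
¬y ≡ y = 3/5 ≡ 2/5 = 4/5
¬(¬y ≡ y) = ¬4/5 = 1/5
¬(x ∨ (x ≡ x)) ∨ ¬(¬y ≡ y) = 0 ∨ 1/5 = 1/5
((y ⊃ (y ⊃ y)) ⊃ ((x ⊃ x) ∨ (y ⊃ (y ∨ y)))) ⊃ (¬(x ∨ (x ≡ x)) ∨ ¬(¬y ≡ y)) = 1 ⊃ 1/5 = 1/5

1/5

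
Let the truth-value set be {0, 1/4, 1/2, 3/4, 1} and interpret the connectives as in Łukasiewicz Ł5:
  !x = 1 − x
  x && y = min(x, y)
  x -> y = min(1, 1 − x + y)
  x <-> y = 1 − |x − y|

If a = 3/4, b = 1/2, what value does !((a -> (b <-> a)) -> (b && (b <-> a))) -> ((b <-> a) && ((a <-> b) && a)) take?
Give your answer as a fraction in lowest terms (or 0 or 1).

1

b <-> a = 1/2 <-> 3/4 = 3/4
a -> (b <-> a) = 3/4 -> 3/4 = 1
b <-> a = 1/2 <-> 3/4 = 3/4
b && (b <-> a) = 1/2 && 3/4 = 1/2
(a -> (b <-> a)) -> (b && (b <-> a)) = 1 -> 1/2 = 1/2
!((a -> (b <-> a)) -> (b && (b <-> a))) = !1/2 = 1/2
b <-> a = 1/2 <-> 3/4 = 3/4
a <-> b = 3/4 <-> 1/2 = 3/4
(a <-> b) && a = 3/4 && 3/4 = 3/4
(b <-> a) && ((a <-> b) && a) = 3/4 && 3/4 = 3/4
!((a -> (b <-> a)) -> (b && (b <-> a))) -> ((b <-> a) && ((a <-> b) && a)) = 1/2 -> 3/4 = 1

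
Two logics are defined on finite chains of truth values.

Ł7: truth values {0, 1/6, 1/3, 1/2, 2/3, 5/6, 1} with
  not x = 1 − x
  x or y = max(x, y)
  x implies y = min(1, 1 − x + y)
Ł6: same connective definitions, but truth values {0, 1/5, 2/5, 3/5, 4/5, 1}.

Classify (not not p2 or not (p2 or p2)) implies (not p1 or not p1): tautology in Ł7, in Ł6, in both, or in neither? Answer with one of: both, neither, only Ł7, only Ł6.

In Ł7: at p1 = 1/6, p2 = 0 the value is 5/6 — not a tautology.
In Ł6: at p1 = 1/5, p2 = 0 the value is 4/5 — not a tautology.

neither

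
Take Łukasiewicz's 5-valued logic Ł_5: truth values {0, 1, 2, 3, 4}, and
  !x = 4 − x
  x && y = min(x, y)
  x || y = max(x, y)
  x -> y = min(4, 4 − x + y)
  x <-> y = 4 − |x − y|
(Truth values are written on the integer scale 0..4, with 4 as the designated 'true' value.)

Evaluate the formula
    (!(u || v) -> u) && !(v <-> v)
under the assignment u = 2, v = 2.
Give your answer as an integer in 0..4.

u || v = 2 || 2 = 2
!(u || v) = !2 = 2
!(u || v) -> u = 2 -> 2 = 4
v <-> v = 2 <-> 2 = 4
!(v <-> v) = !4 = 0
(!(u || v) -> u) && !(v <-> v) = 4 && 0 = 0

0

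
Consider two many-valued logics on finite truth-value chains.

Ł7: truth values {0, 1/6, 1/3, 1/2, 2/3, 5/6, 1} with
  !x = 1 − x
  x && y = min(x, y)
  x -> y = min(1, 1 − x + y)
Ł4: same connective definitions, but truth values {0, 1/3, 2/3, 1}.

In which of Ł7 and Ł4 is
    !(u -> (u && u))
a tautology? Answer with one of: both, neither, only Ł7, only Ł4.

neither

In Ł7: at u = 0 the value is 0 — not a tautology.
In Ł4: at u = 0 the value is 0 — not a tautology.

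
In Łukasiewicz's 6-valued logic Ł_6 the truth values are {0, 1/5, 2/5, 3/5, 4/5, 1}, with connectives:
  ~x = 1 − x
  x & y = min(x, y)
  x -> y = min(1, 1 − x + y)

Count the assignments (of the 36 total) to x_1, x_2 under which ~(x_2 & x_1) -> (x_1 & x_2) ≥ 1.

9

value 1: 9 assignments (counts)
value 4/5: 7 assignments
value 2/5: 9 assignments
value 0: 11 assignments
So 9 of the 36 assignments meet the threshold.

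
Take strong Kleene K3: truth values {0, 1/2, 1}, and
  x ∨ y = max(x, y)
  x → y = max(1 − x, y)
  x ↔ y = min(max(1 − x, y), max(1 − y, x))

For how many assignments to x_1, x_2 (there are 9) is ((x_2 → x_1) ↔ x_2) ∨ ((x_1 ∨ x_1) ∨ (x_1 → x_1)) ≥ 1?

x_1 = 0, x_2 = 0 ↦ 1  ≥
x_1 = 0, x_2 = 1/2 ↦ 1  ≥
x_1 = 0, x_2 = 1 ↦ 1  ≥
x_1 = 1/2, x_2 = 0 ↦ 1/2  <
x_1 = 1/2, x_2 = 1/2 ↦ 1/2  <
x_1 = 1/2, x_2 = 1 ↦ 1/2  <
x_1 = 1, x_2 = 0 ↦ 1  ≥
x_1 = 1, x_2 = 1/2 ↦ 1  ≥
x_1 = 1, x_2 = 1 ↦ 1  ≥
So 6 of the 9 assignments meet the threshold.

6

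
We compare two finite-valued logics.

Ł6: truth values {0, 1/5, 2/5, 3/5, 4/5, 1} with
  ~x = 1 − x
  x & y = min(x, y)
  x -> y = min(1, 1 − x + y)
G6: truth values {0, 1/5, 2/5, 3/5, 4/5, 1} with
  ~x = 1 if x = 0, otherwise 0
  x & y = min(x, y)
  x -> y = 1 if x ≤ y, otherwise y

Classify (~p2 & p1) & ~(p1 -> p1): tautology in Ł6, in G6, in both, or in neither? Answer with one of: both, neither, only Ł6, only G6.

neither

In Ł6: at p1 = 0, p2 = 0 the value is 0 — not a tautology.
In G6: at p1 = 0, p2 = 0 the value is 0 — not a tautology.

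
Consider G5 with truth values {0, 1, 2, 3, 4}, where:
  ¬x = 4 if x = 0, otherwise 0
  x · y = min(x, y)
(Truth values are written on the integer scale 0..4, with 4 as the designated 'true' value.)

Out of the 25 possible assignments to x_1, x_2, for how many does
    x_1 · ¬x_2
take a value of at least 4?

1

value 4: 1 assignment (counts)
value 3: 1 assignment
value 2: 1 assignment
value 1: 1 assignment
value 0: 21 assignments
So 1 of the 25 assignments meets the threshold.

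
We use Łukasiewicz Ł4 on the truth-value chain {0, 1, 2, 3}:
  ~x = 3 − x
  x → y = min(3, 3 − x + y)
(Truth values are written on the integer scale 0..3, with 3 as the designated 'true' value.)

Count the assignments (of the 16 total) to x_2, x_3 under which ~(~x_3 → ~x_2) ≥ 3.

1

x_2 = 0, x_3 = 0 ↦ 0  <
x_2 = 0, x_3 = 1 ↦ 0  <
x_2 = 0, x_3 = 2 ↦ 0  <
x_2 = 0, x_3 = 3 ↦ 0  <
x_2 = 1, x_3 = 0 ↦ 1  <
x_2 = 1, x_3 = 1 ↦ 0  <
x_2 = 1, x_3 = 2 ↦ 0  <
x_2 = 1, x_3 = 3 ↦ 0  <
x_2 = 2, x_3 = 0 ↦ 2  <
x_2 = 2, x_3 = 1 ↦ 1  <
x_2 = 2, x_3 = 2 ↦ 0  <
x_2 = 2, x_3 = 3 ↦ 0  <
x_2 = 3, x_3 = 0 ↦ 3  ≥
x_2 = 3, x_3 = 1 ↦ 2  <
x_2 = 3, x_3 = 2 ↦ 1  <
x_2 = 3, x_3 = 3 ↦ 0  <
So 1 of the 16 assignments meets the threshold.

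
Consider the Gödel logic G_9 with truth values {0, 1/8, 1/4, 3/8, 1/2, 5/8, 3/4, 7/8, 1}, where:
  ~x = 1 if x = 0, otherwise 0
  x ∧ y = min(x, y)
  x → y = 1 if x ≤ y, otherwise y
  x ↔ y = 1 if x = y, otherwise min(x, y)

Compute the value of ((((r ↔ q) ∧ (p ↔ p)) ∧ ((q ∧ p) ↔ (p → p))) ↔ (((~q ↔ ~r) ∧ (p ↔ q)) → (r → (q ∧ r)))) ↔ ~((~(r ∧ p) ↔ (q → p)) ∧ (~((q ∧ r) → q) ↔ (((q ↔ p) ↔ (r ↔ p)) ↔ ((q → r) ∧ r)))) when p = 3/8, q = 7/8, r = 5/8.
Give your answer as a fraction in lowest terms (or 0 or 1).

r ↔ q = 5/8 ↔ 7/8 = 5/8
p ↔ p = 3/8 ↔ 3/8 = 1
(r ↔ q) ∧ (p ↔ p) = 5/8 ∧ 1 = 5/8
q ∧ p = 7/8 ∧ 3/8 = 3/8
p → p = 3/8 → 3/8 = 1
(q ∧ p) ↔ (p → p) = 3/8 ↔ 1 = 3/8
((r ↔ q) ∧ (p ↔ p)) ∧ ((q ∧ p) ↔ (p → p)) = 5/8 ∧ 3/8 = 3/8
~q = ~7/8 = 0
~r = ~5/8 = 0
~q ↔ ~r = 0 ↔ 0 = 1
p ↔ q = 3/8 ↔ 7/8 = 3/8
(~q ↔ ~r) ∧ (p ↔ q) = 1 ∧ 3/8 = 3/8
q ∧ r = 7/8 ∧ 5/8 = 5/8
r → (q ∧ r) = 5/8 → 5/8 = 1
((~q ↔ ~r) ∧ (p ↔ q)) → (r → (q ∧ r)) = 3/8 → 1 = 1
(((r ↔ q) ∧ (p ↔ p)) ∧ ((q ∧ p) ↔ (p → p))) ↔ (((~q ↔ ~r) ∧ (p ↔ q)) → (r → (q ∧ r))) = 3/8 ↔ 1 = 3/8
r ∧ p = 5/8 ∧ 3/8 = 3/8
~(r ∧ p) = ~3/8 = 0
q → p = 7/8 → 3/8 = 3/8
~(r ∧ p) ↔ (q → p) = 0 ↔ 3/8 = 0
q ∧ r = 7/8 ∧ 5/8 = 5/8
(q ∧ r) → q = 5/8 → 7/8 = 1
~((q ∧ r) → q) = ~1 = 0
q ↔ p = 7/8 ↔ 3/8 = 3/8
r ↔ p = 5/8 ↔ 3/8 = 3/8
(q ↔ p) ↔ (r ↔ p) = 3/8 ↔ 3/8 = 1
q → r = 7/8 → 5/8 = 5/8
(q → r) ∧ r = 5/8 ∧ 5/8 = 5/8
((q ↔ p) ↔ (r ↔ p)) ↔ ((q → r) ∧ r) = 1 ↔ 5/8 = 5/8
~((q ∧ r) → q) ↔ (((q ↔ p) ↔ (r ↔ p)) ↔ ((q → r) ∧ r)) = 0 ↔ 5/8 = 0
(~(r ∧ p) ↔ (q → p)) ∧ (~((q ∧ r) → q) ↔ (((q ↔ p) ↔ (r ↔ p)) ↔ ((q → r) ∧ r))) = 0 ∧ 0 = 0
~((~(r ∧ p) ↔ (q → p)) ∧ (~((q ∧ r) → q) ↔ (((q ↔ p) ↔ (r ↔ p)) ↔ ((q → r) ∧ r)))) = ~0 = 1
((((r ↔ q) ∧ (p ↔ p)) ∧ ((q ∧ p) ↔ (p → p))) ↔ (((~q ↔ ~r) ∧ (p ↔ q)) → (r → (q ∧ r)))) ↔ ~((~(r ∧ p) ↔ (q → p)) ∧ (~((q ∧ r) → q) ↔ (((q ↔ p) ↔ (r ↔ p)) ↔ ((q → r) ∧ r)))) = 3/8 ↔ 1 = 3/8

3/8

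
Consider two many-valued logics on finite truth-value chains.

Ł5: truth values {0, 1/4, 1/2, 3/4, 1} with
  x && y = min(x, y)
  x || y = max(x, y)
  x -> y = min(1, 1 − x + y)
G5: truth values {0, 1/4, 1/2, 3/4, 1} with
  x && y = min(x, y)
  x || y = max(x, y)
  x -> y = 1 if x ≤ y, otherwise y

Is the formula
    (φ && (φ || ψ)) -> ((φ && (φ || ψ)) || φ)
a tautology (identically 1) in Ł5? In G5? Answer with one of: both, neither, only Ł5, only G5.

both

In Ł5: every assignment gives 1 — tautology.
In G5: every assignment gives 1 — tautology.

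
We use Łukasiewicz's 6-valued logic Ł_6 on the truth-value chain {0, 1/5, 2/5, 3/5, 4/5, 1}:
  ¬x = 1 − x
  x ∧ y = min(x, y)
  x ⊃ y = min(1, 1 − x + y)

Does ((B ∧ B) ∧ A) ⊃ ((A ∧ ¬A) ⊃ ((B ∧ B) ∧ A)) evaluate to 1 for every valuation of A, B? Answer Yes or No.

At A = 1, B = 2/5, for instance:
B ∧ B = 2/5 ∧ 2/5 = 2/5
(B ∧ B) ∧ A = 2/5 ∧ 1 = 2/5
¬A = ¬1 = 0
A ∧ ¬A = 1 ∧ 0 = 0
(A ∧ ¬A) ⊃ ((B ∧ B) ∧ A) = 0 ⊃ 2/5 = 1
((B ∧ B) ∧ A) ⊃ ((A ∧ ¬A) ⊃ ((B ∧ B) ∧ A)) = 2/5 ⊃ 1 = 1
and checking the remaining 35 assignments likewise gives ≥ 1 in every case.

Yes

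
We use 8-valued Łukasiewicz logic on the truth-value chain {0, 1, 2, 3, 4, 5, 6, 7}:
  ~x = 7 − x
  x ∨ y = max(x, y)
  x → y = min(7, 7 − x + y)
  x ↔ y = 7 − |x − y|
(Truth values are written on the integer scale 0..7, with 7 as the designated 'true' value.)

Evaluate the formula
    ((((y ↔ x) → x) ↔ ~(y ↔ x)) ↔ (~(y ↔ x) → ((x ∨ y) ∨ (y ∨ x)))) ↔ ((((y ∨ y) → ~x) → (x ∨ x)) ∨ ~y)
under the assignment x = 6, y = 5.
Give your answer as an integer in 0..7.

1

y ↔ x = 5 ↔ 6 = 6
(y ↔ x) → x = 6 → 6 = 7
y ↔ x = 5 ↔ 6 = 6
~(y ↔ x) = ~6 = 1
((y ↔ x) → x) ↔ ~(y ↔ x) = 7 ↔ 1 = 1
y ↔ x = 5 ↔ 6 = 6
~(y ↔ x) = ~6 = 1
x ∨ y = 6 ∨ 5 = 6
y ∨ x = 5 ∨ 6 = 6
(x ∨ y) ∨ (y ∨ x) = 6 ∨ 6 = 6
~(y ↔ x) → ((x ∨ y) ∨ (y ∨ x)) = 1 → 6 = 7
(((y ↔ x) → x) ↔ ~(y ↔ x)) ↔ (~(y ↔ x) → ((x ∨ y) ∨ (y ∨ x))) = 1 ↔ 7 = 1
y ∨ y = 5 ∨ 5 = 5
~x = ~6 = 1
(y ∨ y) → ~x = 5 → 1 = 3
x ∨ x = 6 ∨ 6 = 6
((y ∨ y) → ~x) → (x ∨ x) = 3 → 6 = 7
~y = ~5 = 2
(((y ∨ y) → ~x) → (x ∨ x)) ∨ ~y = 7 ∨ 2 = 7
((((y ↔ x) → x) ↔ ~(y ↔ x)) ↔ (~(y ↔ x) → ((x ∨ y) ∨ (y ∨ x)))) ↔ ((((y ∨ y) → ~x) → (x ∨ x)) ∨ ~y) = 1 ↔ 7 = 1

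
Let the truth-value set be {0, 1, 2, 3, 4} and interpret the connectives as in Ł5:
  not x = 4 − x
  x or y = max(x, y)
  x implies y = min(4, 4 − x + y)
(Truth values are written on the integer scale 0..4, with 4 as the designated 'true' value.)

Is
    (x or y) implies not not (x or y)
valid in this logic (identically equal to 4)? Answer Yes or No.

At x = 1, y = 2, for instance:
x or y = 1 or 2 = 2
not (x or y) = not 2 = 2
not not (x or y) = not 2 = 2
(x or y) implies not not (x or y) = 2 implies 2 = 4
and checking the remaining 24 assignments likewise gives ≥ 4 in every case.

Yes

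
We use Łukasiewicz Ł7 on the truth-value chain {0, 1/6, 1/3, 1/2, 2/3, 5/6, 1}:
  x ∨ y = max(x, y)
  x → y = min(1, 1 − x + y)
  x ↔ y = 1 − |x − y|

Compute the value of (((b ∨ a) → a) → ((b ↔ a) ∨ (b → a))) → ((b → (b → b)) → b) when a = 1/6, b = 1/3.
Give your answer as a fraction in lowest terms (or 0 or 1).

b ∨ a = 1/3 ∨ 1/6 = 1/3
(b ∨ a) → a = 1/3 → 1/6 = 5/6
b ↔ a = 1/3 ↔ 1/6 = 5/6
b → a = 1/3 → 1/6 = 5/6
(b ↔ a) ∨ (b → a) = 5/6 ∨ 5/6 = 5/6
((b ∨ a) → a) → ((b ↔ a) ∨ (b → a)) = 5/6 → 5/6 = 1
b → b = 1/3 → 1/3 = 1
b → (b → b) = 1/3 → 1 = 1
(b → (b → b)) → b = 1 → 1/3 = 1/3
(((b ∨ a) → a) → ((b ↔ a) ∨ (b → a))) → ((b → (b → b)) → b) = 1 → 1/3 = 1/3

1/3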